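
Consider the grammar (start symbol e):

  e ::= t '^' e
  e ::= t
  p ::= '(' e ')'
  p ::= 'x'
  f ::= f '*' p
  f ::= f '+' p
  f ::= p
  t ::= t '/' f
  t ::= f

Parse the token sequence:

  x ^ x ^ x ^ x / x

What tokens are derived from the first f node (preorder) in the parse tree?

[e [t [f [p x]]] ^ [e [t [f [p x]]] ^ [e [t [f [p x]]] ^ [e [t [t [f [p x]]] / [f [p x]]]]]]]

x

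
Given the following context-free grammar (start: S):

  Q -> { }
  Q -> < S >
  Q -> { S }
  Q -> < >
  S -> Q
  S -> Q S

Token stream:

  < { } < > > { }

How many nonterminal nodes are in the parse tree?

[S [Q < [S [Q { }] [S [Q < >]]] >] [S [Q { }]]]

8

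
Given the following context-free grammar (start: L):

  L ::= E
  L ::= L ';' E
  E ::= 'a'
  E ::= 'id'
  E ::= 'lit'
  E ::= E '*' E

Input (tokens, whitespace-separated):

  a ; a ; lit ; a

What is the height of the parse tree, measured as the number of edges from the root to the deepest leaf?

5

[L [L [L [L [E a]] ; [E a]] ; [E lit]] ; [E a]]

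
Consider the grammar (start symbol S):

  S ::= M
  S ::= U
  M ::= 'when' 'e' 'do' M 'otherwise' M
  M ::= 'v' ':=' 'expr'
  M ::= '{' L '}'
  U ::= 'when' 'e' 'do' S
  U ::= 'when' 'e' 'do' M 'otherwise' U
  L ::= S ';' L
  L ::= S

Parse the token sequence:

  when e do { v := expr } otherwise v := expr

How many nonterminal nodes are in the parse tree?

[S [M when e do [M { [L [S [M v := expr]]] }] otherwise [M v := expr]]]

7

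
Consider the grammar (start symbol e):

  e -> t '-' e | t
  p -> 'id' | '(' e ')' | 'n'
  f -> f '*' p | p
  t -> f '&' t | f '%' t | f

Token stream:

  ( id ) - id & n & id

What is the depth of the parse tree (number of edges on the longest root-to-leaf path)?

[e [t [f [p ( [e [t [f [p id]]]] )]]] - [e [t [f [p id]] & [t [f [p n]] & [t [f [p id]]]]]]]

8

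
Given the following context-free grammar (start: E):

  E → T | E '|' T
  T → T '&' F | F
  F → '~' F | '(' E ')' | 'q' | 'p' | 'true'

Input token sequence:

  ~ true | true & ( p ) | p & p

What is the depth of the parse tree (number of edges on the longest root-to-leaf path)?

[E [E [E [T [F ~ [F true]]]] | [T [T [F true]] & [F ( [E [T [F p]]] )]]] | [T [T [F p]] & [F p]]]

7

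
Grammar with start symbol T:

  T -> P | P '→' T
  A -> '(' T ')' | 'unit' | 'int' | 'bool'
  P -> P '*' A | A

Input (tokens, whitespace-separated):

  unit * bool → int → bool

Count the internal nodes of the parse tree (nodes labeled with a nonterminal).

11

[T [P [P [A unit]] * [A bool]] → [T [P [A int]] → [T [P [A bool]]]]]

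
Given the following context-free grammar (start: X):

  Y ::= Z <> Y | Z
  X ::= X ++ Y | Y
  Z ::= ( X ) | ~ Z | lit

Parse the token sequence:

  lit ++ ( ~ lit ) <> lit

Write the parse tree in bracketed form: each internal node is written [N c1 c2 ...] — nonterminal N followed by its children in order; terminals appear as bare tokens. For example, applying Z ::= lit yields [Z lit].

X
X ++ Y
Y ++ Y
Z ++ Y
lit ++ Y
lit ++ Z <> Y
lit ++ ( X ) <> Y
lit ++ ( Y ) <> Y
lit ++ ( Z ) <> Y
lit ++ ( ~ Z ) <> Y
lit ++ ( ~ lit ) <> Y
lit ++ ( ~ lit ) <> Z
lit ++ ( ~ lit ) <> lit

[X [X [Y [Z lit]]] ++ [Y [Z ( [X [Y [Z ~ [Z lit]]]] )] <> [Y [Z lit]]]]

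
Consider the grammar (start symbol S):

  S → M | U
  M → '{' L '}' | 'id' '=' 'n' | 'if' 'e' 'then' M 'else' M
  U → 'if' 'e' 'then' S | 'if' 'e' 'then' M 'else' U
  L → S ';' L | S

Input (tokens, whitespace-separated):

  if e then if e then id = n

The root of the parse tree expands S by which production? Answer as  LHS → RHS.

S → U

[S [U if e then [S [U if e then [S [M id = n]]]]]]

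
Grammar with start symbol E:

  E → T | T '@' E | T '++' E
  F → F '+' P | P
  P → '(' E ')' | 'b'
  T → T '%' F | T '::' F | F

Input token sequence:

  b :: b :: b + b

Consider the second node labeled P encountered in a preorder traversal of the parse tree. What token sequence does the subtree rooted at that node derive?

b

[E [T [T [T [F [P b]]] :: [F [P b]]] :: [F [F [P b]] + [P b]]]]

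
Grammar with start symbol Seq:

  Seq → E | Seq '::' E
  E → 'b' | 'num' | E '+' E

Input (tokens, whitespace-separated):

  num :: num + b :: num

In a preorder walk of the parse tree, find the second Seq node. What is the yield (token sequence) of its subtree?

[Seq [Seq [Seq [E num]] :: [E [E num] + [E b]]] :: [E num]]

num :: num + b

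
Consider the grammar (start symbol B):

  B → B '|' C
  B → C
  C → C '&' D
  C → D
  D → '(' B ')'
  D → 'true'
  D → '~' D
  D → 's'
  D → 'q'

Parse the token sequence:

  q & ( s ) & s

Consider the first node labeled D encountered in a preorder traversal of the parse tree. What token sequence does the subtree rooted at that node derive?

[B [C [C [C [D q]] & [D ( [B [C [D s]]] )]] & [D s]]]

q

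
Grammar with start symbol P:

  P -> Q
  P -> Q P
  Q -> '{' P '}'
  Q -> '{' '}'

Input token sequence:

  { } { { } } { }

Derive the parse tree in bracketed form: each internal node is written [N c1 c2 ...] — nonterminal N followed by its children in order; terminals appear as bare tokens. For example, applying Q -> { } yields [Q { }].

P
Q P
{ } P
{ } Q P
{ } { P } P
{ } { Q } P
{ } { { } } P
{ } { { } } Q
{ } { { } } { }

[P [Q { }] [P [Q { [P [Q { }]] }] [P [Q { }]]]]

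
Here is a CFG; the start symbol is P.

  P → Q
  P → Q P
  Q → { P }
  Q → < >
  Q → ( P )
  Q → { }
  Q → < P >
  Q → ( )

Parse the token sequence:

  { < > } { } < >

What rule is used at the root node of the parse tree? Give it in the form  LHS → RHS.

P → Q P

[P [Q { [P [Q < >]] }] [P [Q { }] [P [Q < >]]]]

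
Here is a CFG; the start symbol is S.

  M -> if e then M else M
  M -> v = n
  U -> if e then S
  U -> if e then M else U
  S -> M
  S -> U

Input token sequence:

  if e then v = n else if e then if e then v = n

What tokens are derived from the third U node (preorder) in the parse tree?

[S [U if e then [M v = n] else [U if e then [S [U if e then [S [M v = n]]]]]]]

if e then v = n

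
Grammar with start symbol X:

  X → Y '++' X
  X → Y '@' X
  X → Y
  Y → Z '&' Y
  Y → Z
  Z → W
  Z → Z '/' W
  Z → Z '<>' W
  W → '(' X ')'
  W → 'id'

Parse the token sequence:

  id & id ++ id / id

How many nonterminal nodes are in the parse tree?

13

[X [Y [Z [W id]] & [Y [Z [W id]]]] ++ [X [Y [Z [Z [W id]] / [W id]]]]]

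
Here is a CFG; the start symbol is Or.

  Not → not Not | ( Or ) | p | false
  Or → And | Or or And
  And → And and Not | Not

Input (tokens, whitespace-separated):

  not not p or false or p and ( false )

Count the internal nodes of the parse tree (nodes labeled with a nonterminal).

[Or [Or [Or [And [Not not [Not not [Not p]]]]] or [And [Not false]]] or [And [And [Not p]] and [Not ( [Or [And [Not false]]] )]]]

16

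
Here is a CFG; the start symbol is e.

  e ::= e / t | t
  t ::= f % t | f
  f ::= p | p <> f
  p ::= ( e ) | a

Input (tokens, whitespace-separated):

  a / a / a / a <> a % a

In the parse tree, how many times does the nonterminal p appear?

[e [e [e [e [t [f [p a]]]] / [t [f [p a]]]] / [t [f [p a]]]] / [t [f [p a] <> [f [p a]]] % [t [f [p a]]]]]

6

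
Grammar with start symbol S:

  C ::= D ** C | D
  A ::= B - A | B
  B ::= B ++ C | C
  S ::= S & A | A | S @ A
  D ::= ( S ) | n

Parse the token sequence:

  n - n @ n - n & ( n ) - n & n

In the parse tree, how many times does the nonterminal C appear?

8

[S [S [S [S [A [B [C [D n]]] - [A [B [C [D n]]]]]] @ [A [B [C [D n]]] - [A [B [C [D n]]]]]] & [A [B [C [D ( [S [A [B [C [D n]]]]] )]]] - [A [B [C [D n]]]]]] & [A [B [C [D n]]]]]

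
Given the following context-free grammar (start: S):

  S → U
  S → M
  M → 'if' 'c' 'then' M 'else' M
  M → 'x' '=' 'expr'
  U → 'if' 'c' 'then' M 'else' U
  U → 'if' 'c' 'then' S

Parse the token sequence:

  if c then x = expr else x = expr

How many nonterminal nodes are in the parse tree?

[S [M if c then [M x = expr] else [M x = expr]]]

4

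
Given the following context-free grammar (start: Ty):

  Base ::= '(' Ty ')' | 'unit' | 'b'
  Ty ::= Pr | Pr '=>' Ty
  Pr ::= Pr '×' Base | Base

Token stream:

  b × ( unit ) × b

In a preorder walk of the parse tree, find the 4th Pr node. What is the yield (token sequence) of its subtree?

[Ty [Pr [Pr [Pr [Base b]] × [Base ( [Ty [Pr [Base unit]]] )]] × [Base b]]]

unit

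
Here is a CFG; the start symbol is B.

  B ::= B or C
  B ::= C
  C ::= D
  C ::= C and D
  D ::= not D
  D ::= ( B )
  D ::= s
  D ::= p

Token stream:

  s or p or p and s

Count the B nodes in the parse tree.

3

[B [B [B [C [D s]]] or [C [D p]]] or [C [C [D p]] and [D s]]]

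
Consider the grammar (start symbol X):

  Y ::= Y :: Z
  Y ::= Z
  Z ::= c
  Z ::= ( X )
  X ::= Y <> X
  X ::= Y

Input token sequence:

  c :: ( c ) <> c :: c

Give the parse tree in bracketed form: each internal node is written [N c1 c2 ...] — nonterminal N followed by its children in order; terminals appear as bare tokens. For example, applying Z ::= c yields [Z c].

X
Y <> X
Y :: Z <> X
Z :: Z <> X
c :: Z <> X
c :: ( X ) <> X
c :: ( Y ) <> X
c :: ( Z ) <> X
c :: ( c ) <> X
c :: ( c ) <> Y
c :: ( c ) <> Y :: Z
c :: ( c ) <> Z :: Z
c :: ( c ) <> c :: Z
c :: ( c ) <> c :: c

[X [Y [Y [Z c]] :: [Z ( [X [Y [Z c]]] )]] <> [X [Y [Y [Z c]] :: [Z c]]]]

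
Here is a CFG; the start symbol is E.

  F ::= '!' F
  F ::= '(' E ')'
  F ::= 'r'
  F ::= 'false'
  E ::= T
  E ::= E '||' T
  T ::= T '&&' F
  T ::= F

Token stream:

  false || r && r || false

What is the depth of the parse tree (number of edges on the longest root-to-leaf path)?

[E [E [E [T [F false]]] || [T [T [F r]] && [F r]]] || [T [F false]]]

5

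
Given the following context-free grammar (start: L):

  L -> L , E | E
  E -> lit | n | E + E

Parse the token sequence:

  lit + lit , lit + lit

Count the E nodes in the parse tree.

[L [L [E [E lit] + [E lit]]] , [E [E lit] + [E lit]]]

6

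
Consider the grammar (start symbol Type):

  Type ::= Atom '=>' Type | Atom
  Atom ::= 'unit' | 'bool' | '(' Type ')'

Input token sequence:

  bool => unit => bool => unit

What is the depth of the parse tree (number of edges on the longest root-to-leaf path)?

[Type [Atom bool] => [Type [Atom unit] => [Type [Atom bool] => [Type [Atom unit]]]]]

5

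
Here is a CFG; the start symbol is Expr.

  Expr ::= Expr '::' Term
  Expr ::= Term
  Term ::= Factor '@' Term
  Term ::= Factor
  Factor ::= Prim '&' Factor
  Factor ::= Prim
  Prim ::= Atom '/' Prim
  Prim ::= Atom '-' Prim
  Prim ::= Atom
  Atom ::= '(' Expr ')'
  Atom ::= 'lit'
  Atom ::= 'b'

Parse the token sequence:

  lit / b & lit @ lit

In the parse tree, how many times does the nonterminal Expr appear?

[Expr [Term [Factor [Prim [Atom lit] / [Prim [Atom b]]] & [Factor [Prim [Atom lit]]]] @ [Term [Factor [Prim [Atom lit]]]]]]

1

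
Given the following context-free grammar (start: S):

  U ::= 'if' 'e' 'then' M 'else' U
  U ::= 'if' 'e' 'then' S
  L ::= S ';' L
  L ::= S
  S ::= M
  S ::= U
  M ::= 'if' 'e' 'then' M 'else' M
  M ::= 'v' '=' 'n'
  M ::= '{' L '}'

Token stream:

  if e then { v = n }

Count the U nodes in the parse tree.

1

[S [U if e then [S [M { [L [S [M v = n]]] }]]]]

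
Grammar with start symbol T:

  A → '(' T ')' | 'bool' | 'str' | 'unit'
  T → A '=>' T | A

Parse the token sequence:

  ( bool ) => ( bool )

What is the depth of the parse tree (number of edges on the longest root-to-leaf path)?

[T [A ( [T [A bool]] )] => [T [A ( [T [A bool]] )]]]

5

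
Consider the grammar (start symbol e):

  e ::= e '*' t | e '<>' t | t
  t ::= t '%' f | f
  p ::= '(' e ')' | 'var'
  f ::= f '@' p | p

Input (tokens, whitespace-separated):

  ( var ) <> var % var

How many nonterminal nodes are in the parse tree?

[e [e [t [f [p ( [e [t [f [p var]]]] )]]]] <> [t [t [f [p var]]] % [f [p var]]]]

15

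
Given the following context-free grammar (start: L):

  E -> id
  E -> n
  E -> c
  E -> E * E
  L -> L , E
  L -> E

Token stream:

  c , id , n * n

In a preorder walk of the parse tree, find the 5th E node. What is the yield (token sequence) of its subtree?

n

[L [L [L [E c]] , [E id]] , [E [E n] * [E n]]]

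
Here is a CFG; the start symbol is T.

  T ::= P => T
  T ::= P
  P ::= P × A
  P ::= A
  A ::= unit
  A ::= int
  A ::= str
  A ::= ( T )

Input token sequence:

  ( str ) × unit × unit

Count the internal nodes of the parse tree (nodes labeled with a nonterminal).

10

[T [P [P [P [A ( [T [P [A str]]] )]] × [A unit]] × [A unit]]]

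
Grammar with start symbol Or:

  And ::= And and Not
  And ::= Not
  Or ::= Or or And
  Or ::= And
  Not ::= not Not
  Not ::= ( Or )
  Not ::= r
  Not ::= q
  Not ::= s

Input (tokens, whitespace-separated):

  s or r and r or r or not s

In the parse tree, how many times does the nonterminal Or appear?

[Or [Or [Or [Or [And [Not s]]] or [And [And [Not r]] and [Not r]]] or [And [Not r]]] or [And [Not not [Not s]]]]

4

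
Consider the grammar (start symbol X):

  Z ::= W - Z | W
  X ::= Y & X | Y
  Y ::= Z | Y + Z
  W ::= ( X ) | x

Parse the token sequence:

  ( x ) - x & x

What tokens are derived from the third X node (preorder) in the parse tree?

x

[X [Y [Z [W ( [X [Y [Z [W x]]]] )] - [Z [W x]]]] & [X [Y [Z [W x]]]]]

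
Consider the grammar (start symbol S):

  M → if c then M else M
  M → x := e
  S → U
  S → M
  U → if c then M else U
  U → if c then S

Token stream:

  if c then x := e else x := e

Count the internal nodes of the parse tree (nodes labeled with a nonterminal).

4

[S [M if c then [M x := e] else [M x := e]]]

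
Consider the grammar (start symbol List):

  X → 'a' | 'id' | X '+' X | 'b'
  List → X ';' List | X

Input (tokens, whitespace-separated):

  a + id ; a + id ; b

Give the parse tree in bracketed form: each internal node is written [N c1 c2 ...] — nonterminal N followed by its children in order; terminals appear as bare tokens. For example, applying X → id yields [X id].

[List [X [X a] + [X id]] ; [List [X [X a] + [X id]] ; [List [X b]]]]

List
X ; List
X + X ; List
a + X ; List
a + id ; List
a + id ; X ; List
a + id ; X + X ; List
a + id ; a + X ; List
a + id ; a + id ; List
a + id ; a + id ; X
a + id ; a + id ; b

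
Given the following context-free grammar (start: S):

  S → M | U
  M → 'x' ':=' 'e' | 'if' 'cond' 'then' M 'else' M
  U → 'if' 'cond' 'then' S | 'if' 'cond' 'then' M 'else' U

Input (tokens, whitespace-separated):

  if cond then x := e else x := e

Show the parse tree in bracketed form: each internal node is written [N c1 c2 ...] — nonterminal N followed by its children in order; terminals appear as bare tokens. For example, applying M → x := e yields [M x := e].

[S [M if cond then [M x := e] else [M x := e]]]

S
M
if cond then M else M
if cond then x := e else M
if cond then x := e else x := e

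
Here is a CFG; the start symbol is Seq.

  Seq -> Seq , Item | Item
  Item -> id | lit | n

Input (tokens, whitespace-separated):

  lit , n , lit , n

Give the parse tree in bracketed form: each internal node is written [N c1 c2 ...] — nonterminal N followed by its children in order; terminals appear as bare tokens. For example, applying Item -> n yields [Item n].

Seq
Seq , Item
Seq , Item , Item
Seq , Item , Item , Item
Item , Item , Item , Item
lit , Item , Item , Item
lit , n , Item , Item
lit , n , lit , Item
lit , n , lit , n

[Seq [Seq [Seq [Seq [Item lit]] , [Item n]] , [Item lit]] , [Item n]]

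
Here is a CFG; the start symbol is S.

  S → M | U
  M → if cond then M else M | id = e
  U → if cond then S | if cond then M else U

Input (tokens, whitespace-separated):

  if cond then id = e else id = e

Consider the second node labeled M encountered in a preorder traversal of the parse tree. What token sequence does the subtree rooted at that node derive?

id = e

[S [M if cond then [M id = e] else [M id = e]]]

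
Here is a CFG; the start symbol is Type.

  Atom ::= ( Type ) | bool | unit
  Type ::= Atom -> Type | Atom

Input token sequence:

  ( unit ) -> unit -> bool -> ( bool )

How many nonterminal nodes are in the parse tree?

[Type [Atom ( [Type [Atom unit]] )] -> [Type [Atom unit] -> [Type [Atom bool] -> [Type [Atom ( [Type [Atom bool]] )]]]]]

12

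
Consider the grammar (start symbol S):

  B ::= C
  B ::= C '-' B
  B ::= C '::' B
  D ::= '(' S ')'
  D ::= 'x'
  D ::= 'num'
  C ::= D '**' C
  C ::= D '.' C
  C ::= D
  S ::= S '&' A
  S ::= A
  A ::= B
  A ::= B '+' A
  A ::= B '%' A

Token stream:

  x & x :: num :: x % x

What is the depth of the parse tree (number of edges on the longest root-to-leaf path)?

[S [S [A [B [C [D x]]]]] & [A [B [C [D x]] :: [B [C [D num]] :: [B [C [D x]]]]] % [A [B [C [D x]]]]]]

7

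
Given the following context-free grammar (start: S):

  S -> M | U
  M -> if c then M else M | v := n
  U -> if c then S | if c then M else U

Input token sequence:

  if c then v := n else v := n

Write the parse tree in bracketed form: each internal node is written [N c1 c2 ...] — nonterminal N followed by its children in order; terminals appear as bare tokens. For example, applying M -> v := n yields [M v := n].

S
M
if c then M else M
if c then v := n else M
if c then v := n else v := n

[S [M if c then [M v := n] else [M v := n]]]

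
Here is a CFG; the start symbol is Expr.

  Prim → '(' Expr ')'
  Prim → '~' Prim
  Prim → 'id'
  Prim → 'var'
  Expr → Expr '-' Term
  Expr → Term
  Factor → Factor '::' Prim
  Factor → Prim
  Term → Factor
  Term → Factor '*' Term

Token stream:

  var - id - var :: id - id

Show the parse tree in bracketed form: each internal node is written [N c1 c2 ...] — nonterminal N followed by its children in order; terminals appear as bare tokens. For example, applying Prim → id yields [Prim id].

Expr
Expr - Term
Expr - Term - Term
Expr - Term - Term - Term
Term - Term - Term - Term
Factor - Term - Term - Term
Prim - Term - Term - Term
var - Term - Term - Term
var - Factor - Term - Term
var - Prim - Term - Term
var - id - Term - Term
var - id - Factor - Term
var - id - Factor :: Prim - Term
var - id - Prim :: Prim - Term
var - id - var :: Prim - Term
var - id - var :: id - Term
var - id - var :: id - Factor
var - id - var :: id - Prim
var - id - var :: id - id

[Expr [Expr [Expr [Expr [Term [Factor [Prim var]]]] - [Term [Factor [Prim id]]]] - [Term [Factor [Factor [Prim var]] :: [Prim id]]]] - [Term [Factor [Prim id]]]]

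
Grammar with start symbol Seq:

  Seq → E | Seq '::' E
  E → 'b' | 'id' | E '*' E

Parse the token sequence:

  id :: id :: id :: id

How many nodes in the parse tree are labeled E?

4

[Seq [Seq [Seq [Seq [E id]] :: [E id]] :: [E id]] :: [E id]]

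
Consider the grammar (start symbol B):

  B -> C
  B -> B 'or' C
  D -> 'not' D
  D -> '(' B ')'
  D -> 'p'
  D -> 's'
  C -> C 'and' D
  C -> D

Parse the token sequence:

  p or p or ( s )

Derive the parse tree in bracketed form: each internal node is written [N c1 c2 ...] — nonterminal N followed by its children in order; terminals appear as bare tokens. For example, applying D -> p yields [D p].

[B [B [B [C [D p]]] or [C [D p]]] or [C [D ( [B [C [D s]]] )]]]

B
B or C
B or C or C
C or C or C
D or C or C
p or C or C
p or D or C
p or p or C
p or p or D
p or p or ( B )
p or p or ( C )
p or p or ( D )
p or p or ( s )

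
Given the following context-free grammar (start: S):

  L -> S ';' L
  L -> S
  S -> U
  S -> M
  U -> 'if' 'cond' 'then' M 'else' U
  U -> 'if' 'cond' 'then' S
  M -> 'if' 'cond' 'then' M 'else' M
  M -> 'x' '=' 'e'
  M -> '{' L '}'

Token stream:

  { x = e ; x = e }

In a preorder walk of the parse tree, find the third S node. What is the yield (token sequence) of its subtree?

[S [M { [L [S [M x = e]] ; [L [S [M x = e]]]] }]]

x = e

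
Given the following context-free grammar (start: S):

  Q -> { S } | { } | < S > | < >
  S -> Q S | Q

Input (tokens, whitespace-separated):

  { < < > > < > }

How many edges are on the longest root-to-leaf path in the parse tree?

6

[S [Q { [S [Q < [S [Q < >]] >] [S [Q < >]]] }]]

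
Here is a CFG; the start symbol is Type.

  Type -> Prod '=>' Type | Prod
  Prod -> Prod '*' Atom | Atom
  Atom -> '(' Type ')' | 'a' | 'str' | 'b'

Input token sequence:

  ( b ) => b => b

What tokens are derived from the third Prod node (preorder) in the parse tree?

[Type [Prod [Atom ( [Type [Prod [Atom b]]] )]] => [Type [Prod [Atom b]] => [Type [Prod [Atom b]]]]]

b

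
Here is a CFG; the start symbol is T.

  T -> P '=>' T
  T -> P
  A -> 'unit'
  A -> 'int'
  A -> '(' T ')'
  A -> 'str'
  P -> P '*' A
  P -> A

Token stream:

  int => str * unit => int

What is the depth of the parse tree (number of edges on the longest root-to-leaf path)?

[T [P [A int]] => [T [P [P [A str]] * [A unit]] => [T [P [A int]]]]]

5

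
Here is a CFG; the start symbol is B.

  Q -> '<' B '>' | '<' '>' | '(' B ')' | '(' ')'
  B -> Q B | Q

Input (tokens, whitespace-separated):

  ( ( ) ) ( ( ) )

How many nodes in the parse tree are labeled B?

[B [Q ( [B [Q ( )]] )] [B [Q ( [B [Q ( )]] )]]]

4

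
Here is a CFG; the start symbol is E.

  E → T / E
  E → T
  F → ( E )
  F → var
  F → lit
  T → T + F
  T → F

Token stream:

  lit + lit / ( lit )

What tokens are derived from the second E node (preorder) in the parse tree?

[E [T [T [F lit]] + [F lit]] / [E [T [F ( [E [T [F lit]]] )]]]]

( lit )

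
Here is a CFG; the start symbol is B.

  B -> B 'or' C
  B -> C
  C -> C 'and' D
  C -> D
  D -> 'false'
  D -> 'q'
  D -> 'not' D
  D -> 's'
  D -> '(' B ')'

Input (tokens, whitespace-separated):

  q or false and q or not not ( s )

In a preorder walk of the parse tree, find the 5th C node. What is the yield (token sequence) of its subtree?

s

[B [B [B [C [D q]]] or [C [C [D false]] and [D q]]] or [C [D not [D not [D ( [B [C [D s]]] )]]]]]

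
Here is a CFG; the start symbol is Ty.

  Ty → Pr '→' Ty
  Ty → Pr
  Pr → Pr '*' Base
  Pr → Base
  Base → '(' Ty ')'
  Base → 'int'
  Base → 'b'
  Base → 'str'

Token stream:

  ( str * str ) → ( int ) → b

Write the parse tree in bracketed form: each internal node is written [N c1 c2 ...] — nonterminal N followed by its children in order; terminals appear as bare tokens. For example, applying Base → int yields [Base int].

Ty
Pr → Ty
Base → Ty
( Ty ) → Ty
( Pr ) → Ty
( Pr * Base ) → Ty
( Base * Base ) → Ty
( str * Base ) → Ty
( str * str ) → Ty
( str * str ) → Pr → Ty
( str * str ) → Base → Ty
( str * str ) → ( Ty ) → Ty
( str * str ) → ( Pr ) → Ty
( str * str ) → ( Base ) → Ty
( str * str ) → ( int ) → Ty
( str * str ) → ( int ) → Pr
( str * str ) → ( int ) → Base
( str * str ) → ( int ) → b

[Ty [Pr [Base ( [Ty [Pr [Pr [Base str]] * [Base str]]] )]] → [Ty [Pr [Base ( [Ty [Pr [Base int]]] )]] → [Ty [Pr [Base b]]]]]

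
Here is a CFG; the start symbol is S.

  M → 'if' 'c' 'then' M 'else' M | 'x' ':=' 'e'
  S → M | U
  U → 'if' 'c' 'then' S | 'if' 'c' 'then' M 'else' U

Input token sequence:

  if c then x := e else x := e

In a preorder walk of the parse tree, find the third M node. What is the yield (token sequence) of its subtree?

x := e

[S [M if c then [M x := e] else [M x := e]]]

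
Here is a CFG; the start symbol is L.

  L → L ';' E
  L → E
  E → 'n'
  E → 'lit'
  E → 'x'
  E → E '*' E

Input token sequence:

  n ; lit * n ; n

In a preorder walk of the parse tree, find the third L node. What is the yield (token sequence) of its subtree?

n

[L [L [L [E n]] ; [E [E lit] * [E n]]] ; [E n]]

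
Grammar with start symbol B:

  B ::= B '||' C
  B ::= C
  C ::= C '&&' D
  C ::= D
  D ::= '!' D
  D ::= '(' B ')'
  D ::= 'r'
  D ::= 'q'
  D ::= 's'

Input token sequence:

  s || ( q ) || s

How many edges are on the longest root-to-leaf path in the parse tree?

[B [B [B [C [D s]]] || [C [D ( [B [C [D q]]] )]]] || [C [D s]]]

7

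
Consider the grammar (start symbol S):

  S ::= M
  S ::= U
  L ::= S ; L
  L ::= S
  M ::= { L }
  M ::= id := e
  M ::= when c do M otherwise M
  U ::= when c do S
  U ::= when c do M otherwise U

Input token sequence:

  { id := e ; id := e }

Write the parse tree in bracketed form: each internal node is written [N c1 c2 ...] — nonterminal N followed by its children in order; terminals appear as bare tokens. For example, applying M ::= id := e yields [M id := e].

[S [M { [L [S [M id := e]] ; [L [S [M id := e]]]] }]]

S
M
{ L }
{ S ; L }
{ M ; L }
{ id := e ; L }
{ id := e ; S }
{ id := e ; M }
{ id := e ; id := e }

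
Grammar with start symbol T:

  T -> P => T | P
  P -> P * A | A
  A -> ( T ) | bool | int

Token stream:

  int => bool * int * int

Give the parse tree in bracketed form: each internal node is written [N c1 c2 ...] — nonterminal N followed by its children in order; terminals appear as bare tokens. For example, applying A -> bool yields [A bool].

T
P => T
A => T
int => T
int => P
int => P * A
int => P * A * A
int => A * A * A
int => bool * A * A
int => bool * int * A
int => bool * int * int

[T [P [A int]] => [T [P [P [P [A bool]] * [A int]] * [A int]]]]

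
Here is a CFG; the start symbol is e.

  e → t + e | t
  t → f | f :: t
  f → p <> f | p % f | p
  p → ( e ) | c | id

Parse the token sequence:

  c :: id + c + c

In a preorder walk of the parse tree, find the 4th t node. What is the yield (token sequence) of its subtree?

[e [t [f [p c]] :: [t [f [p id]]]] + [e [t [f [p c]]] + [e [t [f [p c]]]]]]

c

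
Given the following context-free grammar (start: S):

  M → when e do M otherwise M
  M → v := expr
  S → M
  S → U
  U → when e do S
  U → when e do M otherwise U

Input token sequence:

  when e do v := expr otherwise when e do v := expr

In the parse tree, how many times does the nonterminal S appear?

2

[S [U when e do [M v := expr] otherwise [U when e do [S [M v := expr]]]]]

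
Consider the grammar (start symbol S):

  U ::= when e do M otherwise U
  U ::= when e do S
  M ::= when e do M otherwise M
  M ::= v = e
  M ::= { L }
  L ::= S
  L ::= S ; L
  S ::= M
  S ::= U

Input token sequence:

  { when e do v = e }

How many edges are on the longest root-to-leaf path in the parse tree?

7

[S [M { [L [S [U when e do [S [M v = e]]]]] }]]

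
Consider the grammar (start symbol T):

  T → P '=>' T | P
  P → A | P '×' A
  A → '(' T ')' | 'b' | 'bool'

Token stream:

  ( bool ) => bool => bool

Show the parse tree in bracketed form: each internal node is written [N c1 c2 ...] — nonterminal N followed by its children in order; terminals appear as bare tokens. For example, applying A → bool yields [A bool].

[T [P [A ( [T [P [A bool]]] )]] => [T [P [A bool]] => [T [P [A bool]]]]]

T
P => T
A => T
( T ) => T
( P ) => T
( A ) => T
( bool ) => T
( bool ) => P => T
( bool ) => A => T
( bool ) => bool => T
( bool ) => bool => P
( bool ) => bool => A
( bool ) => bool => bool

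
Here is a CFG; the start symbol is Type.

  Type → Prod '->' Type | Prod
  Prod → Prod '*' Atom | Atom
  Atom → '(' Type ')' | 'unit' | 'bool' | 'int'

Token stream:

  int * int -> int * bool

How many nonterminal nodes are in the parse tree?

[Type [Prod [Prod [Atom int]] * [Atom int]] -> [Type [Prod [Prod [Atom int]] * [Atom bool]]]]

10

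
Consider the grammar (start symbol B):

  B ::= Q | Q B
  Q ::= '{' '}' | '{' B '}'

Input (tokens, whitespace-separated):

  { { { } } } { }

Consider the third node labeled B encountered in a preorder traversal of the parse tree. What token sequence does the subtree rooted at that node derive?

[B [Q { [B [Q { [B [Q { }]] }]] }] [B [Q { }]]]

{ }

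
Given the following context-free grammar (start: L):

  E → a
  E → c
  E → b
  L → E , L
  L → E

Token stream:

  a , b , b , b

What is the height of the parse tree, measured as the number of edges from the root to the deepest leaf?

[L [E a] , [L [E b] , [L [E b] , [L [E b]]]]]

5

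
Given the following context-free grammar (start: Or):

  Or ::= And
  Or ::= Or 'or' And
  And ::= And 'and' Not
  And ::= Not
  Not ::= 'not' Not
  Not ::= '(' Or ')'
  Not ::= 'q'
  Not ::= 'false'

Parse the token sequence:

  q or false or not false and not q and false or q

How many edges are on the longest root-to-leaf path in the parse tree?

[Or [Or [Or [Or [And [Not q]]] or [And [Not false]]] or [And [And [And [Not not [Not false]]] and [Not not [Not q]]] and [Not false]]] or [And [Not q]]]

7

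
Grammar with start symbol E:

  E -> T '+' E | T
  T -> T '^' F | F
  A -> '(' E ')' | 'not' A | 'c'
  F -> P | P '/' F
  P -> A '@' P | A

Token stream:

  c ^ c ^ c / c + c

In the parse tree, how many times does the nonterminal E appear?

2

[E [T [T [T [F [P [A c]]]] ^ [F [P [A c]]]] ^ [F [P [A c]] / [F [P [A c]]]]] + [E [T [F [P [A c]]]]]]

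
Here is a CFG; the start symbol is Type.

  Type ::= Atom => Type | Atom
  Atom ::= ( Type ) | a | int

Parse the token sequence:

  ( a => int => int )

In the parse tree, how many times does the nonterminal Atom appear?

[Type [Atom ( [Type [Atom a] => [Type [Atom int] => [Type [Atom int]]]] )]]

4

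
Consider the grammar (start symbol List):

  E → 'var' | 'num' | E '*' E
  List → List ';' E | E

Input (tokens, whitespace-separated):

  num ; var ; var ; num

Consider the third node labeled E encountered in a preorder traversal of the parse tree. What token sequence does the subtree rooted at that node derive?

[List [List [List [List [E num]] ; [E var]] ; [E var]] ; [E num]]

var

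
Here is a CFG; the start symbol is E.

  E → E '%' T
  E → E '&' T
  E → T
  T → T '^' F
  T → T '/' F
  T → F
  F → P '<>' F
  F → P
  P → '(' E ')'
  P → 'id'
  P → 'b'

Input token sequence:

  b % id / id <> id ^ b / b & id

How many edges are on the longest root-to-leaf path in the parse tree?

[E [E [E [T [F [P b]]]] % [T [T [T [T [F [P id]]] / [F [P id] <> [F [P id]]]] ^ [F [P b]]] / [F [P b]]]] & [T [F [P id]]]]

8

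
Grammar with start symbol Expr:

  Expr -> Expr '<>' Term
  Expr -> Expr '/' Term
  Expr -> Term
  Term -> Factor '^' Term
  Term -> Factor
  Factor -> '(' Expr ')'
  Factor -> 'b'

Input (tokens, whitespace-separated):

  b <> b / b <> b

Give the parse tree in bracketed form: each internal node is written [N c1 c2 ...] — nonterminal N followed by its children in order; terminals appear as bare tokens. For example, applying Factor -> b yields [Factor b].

[Expr [Expr [Expr [Expr [Term [Factor b]]] <> [Term [Factor b]]] / [Term [Factor b]]] <> [Term [Factor b]]]

Expr
Expr <> Term
Expr / Term <> Term
Expr <> Term / Term <> Term
Term <> Term / Term <> Term
Factor <> Term / Term <> Term
b <> Term / Term <> Term
b <> Factor / Term <> Term
b <> b / Term <> Term
b <> b / Factor <> Term
b <> b / b <> Term
b <> b / b <> Factor
b <> b / b <> b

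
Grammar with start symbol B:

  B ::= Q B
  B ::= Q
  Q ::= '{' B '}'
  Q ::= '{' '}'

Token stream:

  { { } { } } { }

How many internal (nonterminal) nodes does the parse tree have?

8

[B [Q { [B [Q { }] [B [Q { }]]] }] [B [Q { }]]]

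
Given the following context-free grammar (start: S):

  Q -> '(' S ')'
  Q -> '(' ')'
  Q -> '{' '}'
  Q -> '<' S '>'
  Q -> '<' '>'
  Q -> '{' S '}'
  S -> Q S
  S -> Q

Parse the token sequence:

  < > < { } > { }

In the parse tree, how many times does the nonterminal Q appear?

[S [Q < >] [S [Q < [S [Q { }]] >] [S [Q { }]]]]

4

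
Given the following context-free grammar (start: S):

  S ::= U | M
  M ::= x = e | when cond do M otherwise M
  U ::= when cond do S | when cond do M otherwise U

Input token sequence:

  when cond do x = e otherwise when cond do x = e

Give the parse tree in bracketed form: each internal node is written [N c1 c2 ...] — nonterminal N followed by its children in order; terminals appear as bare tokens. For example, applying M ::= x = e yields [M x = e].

[S [U when cond do [M x = e] otherwise [U when cond do [S [M x = e]]]]]

S
U
when cond do M otherwise U
when cond do x = e otherwise U
when cond do x = e otherwise when cond do S
when cond do x = e otherwise when cond do M
when cond do x = e otherwise when cond do x = e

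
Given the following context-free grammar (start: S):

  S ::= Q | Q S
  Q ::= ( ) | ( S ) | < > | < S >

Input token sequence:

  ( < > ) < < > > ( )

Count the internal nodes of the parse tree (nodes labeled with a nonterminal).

10

[S [Q ( [S [Q < >]] )] [S [Q < [S [Q < >]] >] [S [Q ( )]]]]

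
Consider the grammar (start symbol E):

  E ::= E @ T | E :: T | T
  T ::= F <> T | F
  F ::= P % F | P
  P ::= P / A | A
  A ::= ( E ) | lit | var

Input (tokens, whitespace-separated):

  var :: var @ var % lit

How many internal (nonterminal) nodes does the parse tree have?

18

[E [E [E [T [F [P [A var]]]]] :: [T [F [P [A var]]]]] @ [T [F [P [A var]] % [F [P [A lit]]]]]]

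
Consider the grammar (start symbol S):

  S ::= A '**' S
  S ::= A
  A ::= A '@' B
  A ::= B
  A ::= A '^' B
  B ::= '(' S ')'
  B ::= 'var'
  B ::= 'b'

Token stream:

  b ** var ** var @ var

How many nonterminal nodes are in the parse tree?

11

[S [A [B b]] ** [S [A [B var]] ** [S [A [A [B var]] @ [B var]]]]]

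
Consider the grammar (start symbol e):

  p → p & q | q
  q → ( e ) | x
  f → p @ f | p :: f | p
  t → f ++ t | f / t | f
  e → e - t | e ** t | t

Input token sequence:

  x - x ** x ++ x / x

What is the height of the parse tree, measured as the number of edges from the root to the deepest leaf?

[e [e [e [t [f [p [q x]]]]] - [t [f [p [q x]]]]] ** [t [f [p [q x]]] ++ [t [f [p [q x]]] / [t [f [p [q x]]]]]]]

7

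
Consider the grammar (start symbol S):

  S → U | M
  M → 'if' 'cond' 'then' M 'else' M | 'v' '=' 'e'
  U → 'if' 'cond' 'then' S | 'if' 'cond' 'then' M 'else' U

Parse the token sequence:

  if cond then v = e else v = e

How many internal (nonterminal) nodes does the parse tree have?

4

[S [M if cond then [M v = e] else [M v = e]]]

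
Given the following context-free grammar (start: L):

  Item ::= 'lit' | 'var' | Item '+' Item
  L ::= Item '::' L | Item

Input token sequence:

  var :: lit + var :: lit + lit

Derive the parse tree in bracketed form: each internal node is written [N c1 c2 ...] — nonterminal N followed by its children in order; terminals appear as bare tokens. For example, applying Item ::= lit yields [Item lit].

L
Item :: L
var :: L
var :: Item :: L
var :: Item + Item :: L
var :: lit + Item :: L
var :: lit + var :: L
var :: lit + var :: Item
var :: lit + var :: Item + Item
var :: lit + var :: lit + Item
var :: lit + var :: lit + lit

[L [Item var] :: [L [Item [Item lit] + [Item var]] :: [L [Item [Item lit] + [Item lit]]]]]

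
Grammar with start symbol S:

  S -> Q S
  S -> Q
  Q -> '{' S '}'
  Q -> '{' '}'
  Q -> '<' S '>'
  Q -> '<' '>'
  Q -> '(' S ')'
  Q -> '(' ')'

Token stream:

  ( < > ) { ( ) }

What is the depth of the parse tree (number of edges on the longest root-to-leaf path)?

5

[S [Q ( [S [Q < >]] )] [S [Q { [S [Q ( )]] }]]]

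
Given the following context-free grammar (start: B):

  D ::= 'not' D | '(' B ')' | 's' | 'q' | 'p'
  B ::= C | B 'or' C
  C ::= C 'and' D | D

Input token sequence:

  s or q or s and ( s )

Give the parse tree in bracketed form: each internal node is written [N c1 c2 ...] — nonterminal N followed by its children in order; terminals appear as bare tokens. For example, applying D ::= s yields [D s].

B
B or C
B or C or C
C or C or C
D or C or C
s or C or C
s or D or C
s or q or C
s or q or C and D
s or q or D and D
s or q or s and D
s or q or s and ( B )
s or q or s and ( C )
s or q or s and ( D )
s or q or s and ( s )

[B [B [B [C [D s]]] or [C [D q]]] or [C [C [D s]] and [D ( [B [C [D s]]] )]]]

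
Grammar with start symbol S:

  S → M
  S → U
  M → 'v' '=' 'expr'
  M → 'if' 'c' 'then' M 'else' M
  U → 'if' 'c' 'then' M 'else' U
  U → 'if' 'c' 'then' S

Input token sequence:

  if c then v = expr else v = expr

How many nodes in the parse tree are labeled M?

[S [M if c then [M v = expr] else [M v = expr]]]

3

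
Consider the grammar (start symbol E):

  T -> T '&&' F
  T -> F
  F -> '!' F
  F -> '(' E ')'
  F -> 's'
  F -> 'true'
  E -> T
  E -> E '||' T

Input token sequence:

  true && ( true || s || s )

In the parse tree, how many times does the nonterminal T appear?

[E [T [T [F true]] && [F ( [E [E [E [T [F true]]] || [T [F s]]] || [T [F s]]] )]]]

5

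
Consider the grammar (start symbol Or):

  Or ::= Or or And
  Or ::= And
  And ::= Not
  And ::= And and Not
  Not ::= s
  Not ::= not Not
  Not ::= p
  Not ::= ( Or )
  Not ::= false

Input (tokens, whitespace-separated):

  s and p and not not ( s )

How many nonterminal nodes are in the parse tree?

[Or [And [And [And [Not s]] and [Not p]] and [Not not [Not not [Not ( [Or [And [Not s]]] )]]]]]

12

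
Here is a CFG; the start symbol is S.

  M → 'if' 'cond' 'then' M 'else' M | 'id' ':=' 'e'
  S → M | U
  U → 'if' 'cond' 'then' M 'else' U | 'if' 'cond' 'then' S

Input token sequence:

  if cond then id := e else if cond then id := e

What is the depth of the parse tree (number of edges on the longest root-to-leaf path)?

[S [U if cond then [M id := e] else [U if cond then [S [M id := e]]]]]

5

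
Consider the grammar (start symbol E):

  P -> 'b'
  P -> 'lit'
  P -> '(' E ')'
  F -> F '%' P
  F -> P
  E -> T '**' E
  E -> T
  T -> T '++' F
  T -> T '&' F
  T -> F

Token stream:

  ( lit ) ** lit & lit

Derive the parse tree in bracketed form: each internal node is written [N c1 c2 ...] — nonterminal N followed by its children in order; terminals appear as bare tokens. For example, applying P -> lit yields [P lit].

[E [T [F [P ( [E [T [F [P lit]]]] )]]] ** [E [T [T [F [P lit]]] & [F [P lit]]]]]

E
T ** E
F ** E
P ** E
( E ) ** E
( T ) ** E
( F ) ** E
( P ) ** E
( lit ) ** E
( lit ) ** T
( lit ) ** T & F
( lit ) ** F & F
( lit ) ** P & F
( lit ) ** lit & F
( lit ) ** lit & P
( lit ) ** lit & lit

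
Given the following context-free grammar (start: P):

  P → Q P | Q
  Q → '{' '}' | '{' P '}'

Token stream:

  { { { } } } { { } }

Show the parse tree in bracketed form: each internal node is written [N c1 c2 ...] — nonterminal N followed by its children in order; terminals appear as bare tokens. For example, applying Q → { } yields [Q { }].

[P [Q { [P [Q { [P [Q { }]] }]] }] [P [Q { [P [Q { }]] }]]]

P
Q P
{ P } P
{ Q } P
{ { P } } P
{ { Q } } P
{ { { } } } P
{ { { } } } Q
{ { { } } } { P }
{ { { } } } { Q }
{ { { } } } { { } }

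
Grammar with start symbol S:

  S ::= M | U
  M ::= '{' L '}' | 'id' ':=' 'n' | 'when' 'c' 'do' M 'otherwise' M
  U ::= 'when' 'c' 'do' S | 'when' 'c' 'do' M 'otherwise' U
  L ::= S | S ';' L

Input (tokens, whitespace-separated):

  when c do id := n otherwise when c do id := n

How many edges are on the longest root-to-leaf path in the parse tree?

[S [U when c do [M id := n] otherwise [U when c do [S [M id := n]]]]]

5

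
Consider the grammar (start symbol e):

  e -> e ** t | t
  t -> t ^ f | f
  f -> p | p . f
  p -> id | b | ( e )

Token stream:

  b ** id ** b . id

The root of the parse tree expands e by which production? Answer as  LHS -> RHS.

e -> e ** t

[e [e [e [t [f [p b]]]] ** [t [f [p id]]]] ** [t [f [p b] . [f [p id]]]]]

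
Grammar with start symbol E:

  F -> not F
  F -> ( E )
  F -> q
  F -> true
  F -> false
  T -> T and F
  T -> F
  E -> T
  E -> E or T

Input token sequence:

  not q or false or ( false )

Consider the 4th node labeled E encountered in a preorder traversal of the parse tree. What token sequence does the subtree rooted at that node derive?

false

[E [E [E [T [F not [F q]]]] or [T [F false]]] or [T [F ( [E [T [F false]]] )]]]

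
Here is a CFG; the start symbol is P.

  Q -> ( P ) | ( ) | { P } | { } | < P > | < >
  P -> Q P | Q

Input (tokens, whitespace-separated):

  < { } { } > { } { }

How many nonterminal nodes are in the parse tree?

[P [Q < [P [Q { }] [P [Q { }]]] >] [P [Q { }] [P [Q { }]]]]

10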